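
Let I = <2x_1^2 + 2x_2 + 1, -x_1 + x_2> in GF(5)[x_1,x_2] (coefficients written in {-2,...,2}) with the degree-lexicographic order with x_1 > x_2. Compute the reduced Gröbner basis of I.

This is the nonlinear analogue of row-reducing a linear system.

f_1 = 2x_1^2 + 2x_2 + 1, LT = x_1^2.
f_2 = -x_1 + x_2, LT = x_1.

S(f_1,f_2): lcm = x_1^2. S = x_1x_2 + x_2 - 2.
  reduce S modulo (f_1, f_2):
  remainder x_2^2 + x_2 - 2 ≠ 0; add g_3 = x_2^2 + x_2 - 2 to the basis.

The other S-polynomials (S(f_1,g_3), S(f_2,g_3)) all reduce to 0 modulo the current basis, so we have a Gröbner basis.
Inter-reduce: drop elements whose leading term is divisible by another's, tail-reduce, and make monic.

G = {x_2^2 + x_2 - 2, x_1 - x_2}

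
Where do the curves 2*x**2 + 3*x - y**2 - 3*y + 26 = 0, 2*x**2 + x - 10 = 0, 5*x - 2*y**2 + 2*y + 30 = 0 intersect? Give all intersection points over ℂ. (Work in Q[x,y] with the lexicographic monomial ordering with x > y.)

{(2, 5)}

Compute a lex Gröbner basis by Buchberger's algorithm.
f_1 = 2*x**2 + 3*x - y**2 - 3*y + 26, LT = x**2.
f_2 = 2*x**2 + x - 10, LT = x**2.
f_3 = 5*x - 2*y**2 + 2*y + 30, LT = x.

S(f_1,f_2): lcm = x**2. S = x - 1/2*y**2 - 3/2*y + 18.
  reduce S modulo (f_1, f_2, f_3):
  remainder -1/10*y**2 - 19/10*y + 12 ≠ 0; add h_4 = -1/10*y**2 - 19/10*y + 12 to the basis.

S(f_1,f_3): lcm = x**2. S = 2/5*x*y**2 - 2/5*x*y - 9/2*x - 1/2*y**2 - 3/2*y + 13.
  reduce S modulo (f_1, f_2, f_3, h_4):
  remainder -1892*y + 9460 ≠ 0; add h_5 = -1892*y + 9460 to the basis.

The other S-polynomials (S(f_2,f_3), S(f_1,h_4), S(f_2,h_4), S(f_3,h_4), S(f_1,h_5), S(f_2,h_5), S(f_3,h_5), S(h_4,h_5)) all reduce to 0 modulo the current basis, so we have a Gröbner basis.
Inter-reduce: drop elements whose leading term is divisible by another's, tail-reduce, and make monic.
Reduced Gröbner basis: {x - 2, y - 5}.

Since the basis is lex-ordered, y - 5 is univariate in y. Its roots are {5}. Back-substituting each root into the other basis elements fixes the other coordinates.
  y = 5: the earlier basis element becomes x - 2 = 0, giving x = 2 — point (2, 5).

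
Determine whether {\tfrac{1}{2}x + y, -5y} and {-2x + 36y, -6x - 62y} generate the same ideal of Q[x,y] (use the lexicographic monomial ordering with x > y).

Two ideals are equal iff their reduced Gröbner bases coincide (the reduced basis is unique for a fixed ordering).
Buchberger on the first generating set:
f_1 = \tfrac{1}{2}x + y, LT = x.
f_2 = -5y, LT = y.

The S-polynomials (S(f_1,f_2)) all reduce to 0 modulo the current basis, so we have a Gröbner basis.
Inter-reduce: drop elements whose leading term is divisible by another's, tail-reduce, and make monic.
Reduced Gröbner basis: {x, y}.

Buchberger on the second generating set:
h_1 = -2x + 36y, LT = x.
h_2 = -6x - 62y, LT = x.

S(h_1,h_2): lcm = x. S = -\tfrac{85}{3}y.
  reduce S modulo (h_1, h_2):
  remainder -\tfrac{85}{3}y ≠ 0; add k_3 = -\tfrac{85}{3}y to the basis.

The other S-polynomials (S(h_1,k_3), S(h_2,k_3)) all reduce to 0 modulo the current basis, so we have a Gröbner basis.
Inter-reduce: drop elements whose leading term is divisible by another's, tail-reduce, and make monic.
Reduced Gröbner basis: {x, y}.

The two bases agree; hence the ideals are identical.

Yes, the ideals are equal.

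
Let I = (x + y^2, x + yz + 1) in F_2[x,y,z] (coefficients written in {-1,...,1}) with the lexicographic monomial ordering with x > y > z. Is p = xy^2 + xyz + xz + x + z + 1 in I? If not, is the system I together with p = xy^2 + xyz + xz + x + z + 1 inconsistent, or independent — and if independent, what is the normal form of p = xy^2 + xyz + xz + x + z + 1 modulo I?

xy^2 + xyz + xz + x + z + 1 is independent of I; its normal form modulo I is yz^2 + 1.

First compute the reduced Gröbner basis of I by Buchberger's algorithm.
f_1 = x + y^2, LT = x.
f_2 = x + yz + 1, LT = x.

S(f_1,f_2): lcm = x. S = y^2 + yz + 1.
  reduce S modulo (f_1, f_2):
  remainder y^2 + yz + 1 ≠ 0; add h_3 = y^2 + yz + 1 to the basis.

The other S-polynomials (S(f_1,h_3), S(f_2,h_3)) all reduce to 0 modulo the current basis, so we have a Gröbner basis.
Inter-reduce: drop elements whose leading term is divisible by another's, tail-reduce, and make monic.
Reduced Gröbner basis: {x + yz + 1, y^2 + yz + 1}.
Label its elements g_1 = x + yz + 1, g_2 = y^2 + yz + 1.

Reduce p = xy^2 + xyz + xz + x + z + 1 modulo G:
  leading term xy^2: subtract (y^2)·g_1 from xy^2 + xyz + xz + x + z + 1 → xyz + xz + x + y^3z + y^2 + z + 1
  leading term xyz: subtract (yz)·g_1 from xyz + xz + x + y^3z + y^2 + z + 1 → xz + x + y^3z + y^2z^2 + y^2 + yz + z + 1
  leading term xz: subtract (z)·g_1 from xz + x + y^3z + y^2z^2 + y^2 + yz + z + 1 → x + y^3z + y^2z^2 + y^2 + yz^2 + yz + 1
  leading term x: subtract (1)·g_1 from x + y^3z + y^2z^2 + y^2 + yz^2 + yz + 1 → y^3z + y^2z^2 + y^2 + yz^2
  leading term y^3z: subtract (yz)·g_2 from y^3z + y^2z^2 + y^2 + yz^2 → y^2 + yz^2 + yz
  leading term y^2: subtract (1)·g_2 from y^2 + yz^2 + yz → yz^2 + 1
  leading term yz^2: no divisor's leading term divides it; move yz^2 to the remainder.
  leading term 1: no divisor's leading term divides it; move 1 to the remainder.
  normal form = yz^2 + 1.
The normal form is nonzero, so p ∉ I. Since p minus its normal form lies in I, I + (p) = I + (r) where r = yz^2 + 1; decide whether this ideal is the whole ring.
Run Buchberger on G together with r (pairs among the g_i already reduce to 0 since G is a Gröbner basis):
g_1 = x + yz + 1, LT = x.
g_2 = y^2 + yz + 1, LT = y^2.
r = yz^2 + 1, LT = yz^2.

S(g_2,r): lcm = y^2z^2. S = yz^3 + y + z^2.
  reduce S modulo (g_1, g_2, r):
  remainder y + z^2 + z ≠ 0; add m_4 = y + z^2 + z to the basis.

S(r,m_4): lcm = yz^2. S = z^4 + z^3 + 1.
  reduce S modulo (g_1, g_2, r, m_4):
  remainder z^4 + z^3 + 1 ≠ 0; add m_5 = z^4 + z^3 + 1 to the basis.

The other S-polynomials (S(g_1,g_2), S(g_1,r), S(g_1,m_4), S(g_2,m_4), S(g_1,m_5), S(g_2,m_5), S(r,m_5), S(m_4,m_5)) all reduce to 0 modulo the current basis, so we have a Gröbner basis.
Inter-reduce: drop elements whose leading term is divisible by another's, tail-reduce, and make monic.
Reduced Gröbner basis: {x + z^3 + z^2 + 1, y + z^2 + z, z^4 + z^3 + 1}.
The reduced Gröbner basis of I + (p) is {x + z^3 + z^2 + 1, y + z^2 + z, z^4 + z^3 + 1} ≠ {1}, a proper ideal, so the enlarged system stays consistent: p is independent of I, with normal form yz^2 + 1.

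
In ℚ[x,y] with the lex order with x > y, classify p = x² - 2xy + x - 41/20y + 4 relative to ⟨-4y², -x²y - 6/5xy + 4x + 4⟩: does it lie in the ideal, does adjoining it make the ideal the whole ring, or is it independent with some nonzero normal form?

First compute the reduced Gröbner basis of I by Buchberger's algorithm.
f_1 = -4y², LT = y².
f_2 = -x²y - 6/5xy + 4x + 4, LT = x²y.

S(f_1,f_2): lcm = x²y². S = -6/5xy² + 4xy + 4y.
  leading term xy²: subtract (3/10x)·f_1 from -6/5xy² + 4xy + 4y → 4xy + 4y
  leading term xy: no divisor's leading term divides it; move 4xy to the remainder.
  leading term y: no divisor's leading term divides it; move 4y to the remainder.
  remainder 4xy + 4y ≠ 0; add h_3 = 4xy + 4y to the basis.

S(f_2,h_3): lcm = x²y. S = ⅕xy - 4x - 4.
  leading term xy: subtract (1/20)·h_3 from ⅕xy - 4x - 4 → -4x - ⅕y - 4
  leading term x: no divisor's leading term divides it; move -4x to the remainder.
  leading term y: no divisor's leading term divides it; move -⅕y to the remainder.
  leading term 1: no divisor's leading term divides it; move -4 to the remainder.
  remainder -4x - ⅕y - 4 ≠ 0; add h_4 = -4x - ⅕y - 4 to the basis.

The other S-polynomials (S(f_1,h_3), S(f_1,h_4), S(f_2,h_4), S(h_3,h_4)) all reduce to 0 modulo the current basis, so we have a Gröbner basis.
Inter-reduce: drop elements whose leading term is divisible by another's, tail-reduce, and make monic.
Reduced Gröbner basis: {x + 1/20y + 1, y²}.
Label its elements g_1 = x + 1/20y + 1, g_2 = y².

Reduce p = x² - 2xy + x - 41/20y + 4 modulo G:
  leading term x²: subtract (x)·g_1 from x² - 2xy + x - 41/20y + 4 → -41/20xy - 41/20y + 4
  leading term xy: subtract (-41/20y)·g_1 from -41/20xy - 41/20y + 4 → 41/400y² + 4
  leading term y²: subtract (41/400)·g_2 from 41/400y² + 4 → 4
  leading term 1: no divisor's leading term divides it; move 4 to the remainder.
  normal form = 4.
The normal form is nonzero, so p ∉ I. Since p minus its normal form lies in I, I + (p) = I + (r) where r = 4; decide whether this ideal is the whole ring.
Here r = 4 is a nonzero constant, hence a unit: 1 ∈ I + (p), the Gröbner basis of I + (p) is {1}, and the enlarged system has no common solution — adjoining p is inconsistent.

Adjoining x² - 2xy + x - 41/20y + 4 makes the ideal the whole ring: the system is inconsistent.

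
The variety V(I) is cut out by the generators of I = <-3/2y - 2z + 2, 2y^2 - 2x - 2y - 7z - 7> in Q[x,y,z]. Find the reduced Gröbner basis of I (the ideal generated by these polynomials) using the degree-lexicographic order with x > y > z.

f_1 = -3/2y - 2z + 2, LT = y.
f_2 = 2y^2 - 2x - 2y - 7z - 7, LT = y^2.

S(f_1,f_2): lcm = y^2. S = 4/3yz + x - 1/3y + 7/2z + 7/2.
  reduce S modulo (f_1, f_2):
  remainder -16/9z^2 + x + 103/18z + 55/18 ≠ 0; add g_3 = -16/9z^2 + x + 103/18z + 55/18 to the basis.

The other S-polynomials (S(f_1,g_3), S(f_2,g_3)) all reduce to 0 modulo the current basis, so we have a Gröbner basis.
Inter-reduce: drop elements whose leading term is divisible by another's, tail-reduce, and make monic.

G = {z^2 - 9/16x - 103/32z - 55/32, y + 4/3z - 4/3}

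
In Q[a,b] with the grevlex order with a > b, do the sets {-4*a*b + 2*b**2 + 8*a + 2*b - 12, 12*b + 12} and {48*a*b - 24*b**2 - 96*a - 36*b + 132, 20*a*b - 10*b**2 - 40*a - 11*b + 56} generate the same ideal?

For a fixed monomial order, each ideal has a unique reduced Gröbner basis; comparing bases decides equality.
Buchberger on the first generating set:
f_1 = -4*a*b + 2*b**2 + 8*a + 2*b - 12, LT = a*b.
f_2 = 12*b + 12, LT = b.

S(f_1,f_2): lcm = a*b. S = -1/2*b**2 - 3*a - 1/2*b + 3.
  reduce S modulo (f_1, f_2):
  remainder -3*a + 3 ≠ 0; add g_3 = -3*a + 3 to the basis.

The other S-polynomials (S(f_1,g_3), S(f_2,g_3)) all reduce to 0 modulo the current basis, so we have a Gröbner basis.
Inter-reduce: drop elements whose leading term is divisible by another's, tail-reduce, and make monic.
Reduced Gröbner basis: {a - 1, b + 1}.

Buchberger on the second generating set:
h_1 = 48*a*b - 24*b**2 - 96*a - 36*b + 132, LT = a*b.
h_2 = 20*a*b - 10*b**2 - 40*a - 11*b + 56, LT = a*b.

S(h_1,h_2): lcm = a*b. S = -1/5*b - 1/20.
  reduce S modulo (h_1, h_2):
  remainder -1/5*b - 1/20 ≠ 0; add k_3 = -1/5*b - 1/20 to the basis.

S(h_1,k_3): lcm = a*b. S = -1/2*b**2 - 9/4*a - 3/4*b + 11/4.
  reduce S modulo (h_1, h_2, k_3):
  remainder -9/4*a + 93/32 ≠ 0; add k_4 = -9/4*a + 93/32 to the basis.

The other S-polynomials (S(h_2,k_3), S(h_1,k_4), S(h_2,k_4), S(k_3,k_4)) all reduce to 0 modulo the current basis, so we have a Gröbner basis.
Inter-reduce: drop elements whose leading term is divisible by another's, tail-reduce, and make monic.
Reduced Gröbner basis: {a - 31/24, b + 1/4}.

The bases are distinct; the ideals are different.

No, the ideals differ.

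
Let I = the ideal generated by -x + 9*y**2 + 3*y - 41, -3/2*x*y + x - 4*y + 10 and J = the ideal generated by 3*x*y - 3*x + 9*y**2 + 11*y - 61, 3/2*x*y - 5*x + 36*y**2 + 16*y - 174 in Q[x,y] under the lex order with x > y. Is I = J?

Since reduced Gröbner bases are canonical representatives of ideals under a given ordering, it suffices to compute and compare them.
Buchberger on the first generating set:
f_1 = -x + 9*y**2 + 3*y - 41, LT = x.
f_2 = -3/2*x*y + x - 4*y + 10, LT = x*y.

S(f_1,f_2): lcm = x*y. S = 2/3*x - 9*y**3 - 3*y**2 + 115/3*y + 20/3.
  reduce S modulo (f_1, f_2):
  remainder -9*y**3 + 3*y**2 + 121/3*y - 62/3 ≠ 0; add g_3 = -9*y**3 + 3*y**2 + 121/3*y - 62/3 to the basis.

The other S-polynomials (S(f_1,g_3), S(f_2,g_3)) all reduce to 0 modulo the current basis, so we have a Gröbner basis.
Inter-reduce: drop elements whose leading term is divisible by another's, tail-reduce, and make monic.
Reduced Gröbner basis: {x - 9*y**2 - 3*y + 41, y**3 - 1/3*y**2 - 121/27*y + 62/27}.

Buchberger on the second generating set:
h_1 = 3*x*y - 3*x + 9*y**2 + 11*y - 61, LT = x*y.
h_2 = 3/2*x*y - 5*x + 36*y**2 + 16*y - 174, LT = x*y.

S(h_1,h_2): lcm = x*y. S = 7/3*x - 21*y**2 - 7*y + 287/3.
  reduce S modulo (h_1, h_2):
  remainder 7/3*x - 21*y**2 - 7*y + 287/3 ≠ 0; add k_3 = 7/3*x - 21*y**2 - 7*y + 287/3 to the basis.

S(h_1,k_3): lcm = x*y. S = -x + 9*y**3 + 6*y**2 - 112/3*y - 61/3.
  reduce S modulo (h_1, h_2, k_3):
  remainder 9*y**3 - 3*y**2 - 121/3*y + 62/3 ≠ 0; add k_4 = 9*y**3 - 3*y**2 - 121/3*y + 62/3 to the basis.

The other S-polynomials (S(h_2,k_3), S(h_1,k_4), S(h_2,k_4), S(k_3,k_4)) all reduce to 0 modulo the current basis, so we have a Gröbner basis.
Inter-reduce: drop elements whose leading term is divisible by another's, tail-reduce, and make monic.
Reduced Gröbner basis: {x - 9*y**2 - 3*y + 41, y**3 - 1/3*y**2 - 121/27*y + 62/27}.

Same reduced basis, so the two generating sets span the same ideal.

Yes, the ideals are equal.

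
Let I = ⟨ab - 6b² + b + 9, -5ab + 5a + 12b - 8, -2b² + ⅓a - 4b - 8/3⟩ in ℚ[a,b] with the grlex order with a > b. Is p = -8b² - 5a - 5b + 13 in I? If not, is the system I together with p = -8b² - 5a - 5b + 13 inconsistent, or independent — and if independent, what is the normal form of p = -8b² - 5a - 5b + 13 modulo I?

First compute the reduced Gröbner basis of I by Buchberger's algorithm.
f_1 = ab - 6b² + b + 9, LT = ab.
f_2 = -5ab + 5a + 12b - 8, LT = ab.
f_3 = -2b² + ⅓a - 4b - 8/3, LT = b².

S(f_1,f_2): lcm = ab. S = -6b² + a + 17/5b + 37/5.
  reduce S modulo (f_1, f_2, f_3):
  remainder 77/5b + 77/5 ≠ 0; add h_4 = 77/5b + 77/5 to the basis.

S(f_1,f_3): lcm = ab². S = -6b³ + ⅙a² - 2ab + b² - 4/3a + 9b.
  reduce S modulo (f_1, f_2, f_3, h_4):
  remainder ⅙a² - 13/6a + 11/3 ≠ 0; add h_5 = ⅙a² - 13/6a + 11/3 to the basis.

S(f_2,f_3): lcm = ab². S = ⅙a² - 3ab - 12/5b² - 4/3a + 8/5b.
  reduce S modulo (f_1, f_2, f_3, h_4, h_5):
  remainder -77/30a + 77/15 ≠ 0; add h_6 = -77/30a + 77/15 to the basis.

The other S-polynomials (S(f_1,h_4), S(f_2,h_4), S(f_3,h_4), S(f_1,h_5), S(f_2,h_5), S(f_3,h_5), S(h_4,h_5), S(f_1,h_6), S(f_2,h_6), S(f_3,h_6), S(h_4,h_6), S(h_5,h_6)) all reduce to 0 modulo the current basis, so we have a Gröbner basis.
Inter-reduce: drop elements whose leading term is divisible by another's, tail-reduce, and make monic.
Reduced Gröbner basis: {a - 2, b + 1}.
Label its elements g_1 = a - 2, g_2 = b + 1.

Reduce p = -8b² - 5a - 5b + 13 modulo G:
  leading term b²: subtract (-8b)·g_2 from -8b² - 5a - 5b + 13 → -5a + 3b + 13
  leading term a: subtract (-5)·g_1 from -5a + 3b + 13 → 3b + 3
  leading term b: subtract (3)·g_2 from 3b + 3 → 0
  normal form = 0.
Since the normal form is 0, p ∈ I.

Ideal membership is decidable via reduction modulo a Gröbner basis.

-8b² - 5a - 5b + 13 lies in I (it reduces to 0).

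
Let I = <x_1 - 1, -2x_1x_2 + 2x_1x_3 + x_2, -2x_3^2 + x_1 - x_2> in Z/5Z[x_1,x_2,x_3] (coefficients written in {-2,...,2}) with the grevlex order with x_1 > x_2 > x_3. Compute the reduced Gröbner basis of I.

G = {x_3^2 + x_3 + 2, x_1 - 1, x_2 - 2x_3}

f_1 = x_1 - 1, LT = x_1.
f_2 = -2x_1x_2 + 2x_1x_3 + x_2, LT = x_1x_2.
f_3 = -2x_3^2 + x_1 - x_2, LT = x_3^2.

S(f_1,f_2): lcm = x_1x_2. S = x_1x_3 + 2x_2.
  reduce S modulo (f_1, f_2, f_3):
  remainder 2x_2 + x_3 ≠ 0; add g_4 = 2x_2 + x_3 to the basis.

The other S-polynomials (S(f_1,f_3), S(f_2,f_3), S(f_1,g_4), S(f_2,g_4), S(f_3,g_4)) all reduce to 0 modulo the current basis, so we have a Gröbner basis.
Inter-reduce: drop elements whose leading term is divisible by another's, tail-reduce, and make monic.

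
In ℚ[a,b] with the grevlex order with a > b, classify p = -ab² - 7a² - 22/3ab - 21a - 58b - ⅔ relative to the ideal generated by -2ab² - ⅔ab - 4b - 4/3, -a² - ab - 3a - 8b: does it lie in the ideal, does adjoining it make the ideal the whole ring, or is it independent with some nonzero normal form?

-ab² - 7a² - 22/3ab - 21a - 58b - ⅔ lies in I (it reduces to 0).

First compute the reduced Gröbner basis of I by Buchberger's algorithm.
f_1 = -2ab² - ⅔ab - 4b - 4/3, LT = ab².
f_2 = -a² - ab - 3a - 8b, LT = a².

S(f_1,f_2): lcm = a²b². S = -ab³ + ⅓a²b - 3ab² - 8b³ + 2ab + ⅔a.
  leading term ab³: subtract (½b)·f_1 from -ab³ + ⅓a²b - 3ab² - 8b³ + 2ab + ⅔a → ⅓a²b - 8/3ab² - 8b³ + 2ab + 2b² + ⅔a + ⅔b
  leading term a²b: subtract (-⅓b)·f_2 from ⅓a²b - 8/3ab² - 8b³ + 2ab + 2b² + ⅔a + ⅔b → -3ab² - 8b³ + ab - ⅔b² + ⅔a + ⅔b
  leading term ab²: subtract (3/2)·f_1 from -3ab² - 8b³ + ab - ⅔b² + ⅔a + ⅔b → -8b³ + 2ab - ⅔b² + ⅔a + 20/3b + 2
  leading term b³: no divisor's leading term divides it; move -8b³ to the remainder.
  leading term ab: no divisor's leading term divides it; move 2ab to the remainder.
  leading term b²: no divisor's leading term divides it; move -⅔b² to the remainder.
  leading term a: no divisor's leading term divides it; move ⅔a to the remainder.
  leading term b: no divisor's leading term divides it; move 20/3b to the remainder.
  leading term 1: no divisor's leading term divides it; move 2 to the remainder.
  remainder -8b³ + 2ab - ⅔b² + ⅔a + 20/3b + 2 ≠ 0; add h_3 = -8b³ + 2ab - ⅔b² + ⅔a + 20/3b + 2 to the basis.

The other S-polynomials (S(f_1,h_3), S(f_2,h_3)) all reduce to 0 modulo the current basis, so we have a Gröbner basis.
Inter-reduce: drop elements whose leading term is divisible by another's, tail-reduce, and make monic.
Reduced Gröbner basis: {ab² + ⅓ab + 2b + ⅔, b³ - ¼ab + 1/12b² - 1/12a - ⅚b - ¼, a² + ab + 3a + 8b}.
Label its elements g_1 = ab² + ⅓ab + 2b + ⅔, g_2 = b³ - ¼ab + 1/12b² - 1/12a - ⅚b - ¼, g_3 = a² + ab + 3a + 8b.

Reduce p = -ab² - 7a² - 22/3ab - 21a - 58b - ⅔ modulo G:
  leading term ab²: subtract (-1)·g_1 from -ab² - 7a² - 22/3ab - 21a - 58b - ⅔ → -7a² - 7ab - 21a - 56b
  leading term a²: subtract (-7)·g_3 from -7a² - 7ab - 21a - 56b → 0
  normal form = 0.
Since the normal form is 0, p ∈ I.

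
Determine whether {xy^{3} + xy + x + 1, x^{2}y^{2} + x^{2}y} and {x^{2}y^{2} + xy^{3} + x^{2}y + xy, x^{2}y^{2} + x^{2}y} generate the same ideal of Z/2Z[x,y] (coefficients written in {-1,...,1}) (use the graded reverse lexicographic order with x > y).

No, the ideals differ.

Since reduced Gröbner bases are canonical representatives of ideals under a given ordering, it suffices to compute and compare them.
Buchberger on the first generating set:
f_1 = xy^{3} + xy + x + 1, LT = xy^{3}.
f_2 = x^{2}y^{2} + x^{2}y, LT = x^{2}y^{2}.

S(f_1,f_2): lcm = x^{2}y^{3}. S = x^{2}y^{2} + x^{2}y + x^{2} + x.
  reduce S modulo (f_1, f_2):
  remainder x^{2} + x ≠ 0; add g_3 = x^{2} + x to the basis.

S(f_1,g_3): lcm = x^{2}y^{3}. S = xy^{3} + x^{2}y + x^{2} + x.
  reduce S modulo (f_1, f_2, g_3):
  remainder x + 1 ≠ 0; add g_4 = x + 1 to the basis.

S(f_2,g_3): lcm = x^{2}y^{2}. S = x^{2}y + xy^{2}.
  reduce S modulo (f_1, f_2, g_3, g_4):
  remainder y^{2} + y ≠ 0; add g_5 = y^{2} + y to the basis.

The other S-polynomials (S(f_1,g_4), S(f_2,g_4), S(g_3,g_4), S(f_1,g_5), S(f_2,g_5), S(g_3,g_5), S(g_4,g_5)) all reduce to 0 modulo the current basis, so we have a Gröbner basis.
Inter-reduce: drop elements whose leading term is divisible by another's, tail-reduce, and make monic.
Reduced Gröbner basis: {y^{2} + y, x + 1}.

Buchberger on the second generating set:
h_1 = x^{2}y^{2} + xy^{3} + x^{2}y + xy, LT = x^{2}y^{2}.
h_2 = x^{2}y^{2} + x^{2}y, LT = x^{2}y^{2}.

S(h_1,h_2): lcm = x^{2}y^{2}. S = xy^{3} + xy.
  reduce S modulo (h_1, h_2):
  remainder xy^{3} + xy ≠ 0; add k_3 = xy^{3} + xy to the basis.

The other S-polynomials (S(h_1,k_3), S(h_2,k_3)) all reduce to 0 modulo the current basis, so we have a Gröbner basis.
Inter-reduce: drop elements whose leading term is divisible by another's, tail-reduce, and make monic.
Reduced Gröbner basis: {x^{2}y^{2} + x^{2}y, xy^{3} + xy}.

Since the reduced bases disagree, the two ideals are not the same.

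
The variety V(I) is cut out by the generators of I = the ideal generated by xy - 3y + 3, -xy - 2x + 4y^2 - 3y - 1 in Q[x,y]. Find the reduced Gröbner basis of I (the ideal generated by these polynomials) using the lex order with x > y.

f_1 = xy - 3y + 3, LT = xy.
f_2 = -xy - 2x + 4y^2 - 3y - 1, LT = xy.

S(f_1,f_2): lcm = xy. S = -2x + 4y^2 - 6y + 2.
  leading term x: no divisor's leading term divides it; move -2x to the remainder.
  leading term y^2: no divisor's leading term divides it; move 4y^2 to the remainder.
  leading term y: no divisor's leading term divides it; move -6y to the remainder.
  leading term 1: no divisor's leading term divides it; move 2 to the remainder.
  remainder -2x + 4y^2 - 6y + 2 ≠ 0; add g_3 = -2x + 4y^2 - 6y + 2 to the basis.

S(f_1,g_3): lcm = xy. S = 2y^3 - 3y^2 - 2y + 3.
  leading term y^3: no divisor's leading term divides it; move 2y^3 to the remainder.
  leading term y^2: no divisor's leading term divides it; move -3y^2 to the remainder.
  leading term y: no divisor's leading term divides it; move -2y to the remainder.
  leading term 1: no divisor's leading term divides it; move 3 to the remainder.
  remainder 2y^3 - 3y^2 - 2y + 3 ≠ 0; add g_4 = 2y^3 - 3y^2 - 2y + 3 to the basis.

The other S-polynomials (S(f_2,g_3), S(f_1,g_4), S(f_2,g_4), S(g_3,g_4)) all reduce to 0 modulo the current basis, so we have a Gröbner basis.
Inter-reduce: drop elements whose leading term is divisible by another's, tail-reduce, and make monic.

G = {x - 2y^2 + 3y - 1, y^3 - 3/2y^2 - y + 3/2}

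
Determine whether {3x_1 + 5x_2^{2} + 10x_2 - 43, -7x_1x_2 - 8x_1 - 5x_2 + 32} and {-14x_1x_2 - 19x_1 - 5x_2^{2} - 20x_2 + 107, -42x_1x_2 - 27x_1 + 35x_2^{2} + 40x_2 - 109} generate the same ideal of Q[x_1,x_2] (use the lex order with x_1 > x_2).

Equality of ideals is decidable: compute both reduced Gröbner bases (unique for the ordering) and check whether they agree.
Buchberger on the first generating set:
f_1 = 3x_1 + 5x_2^{2} + 10x_2 - 43, LT = x_1.
f_2 = -7x_1x_2 - 8x_1 - 5x_2 + 32, LT = x_1x_2.

S(f_1,f_2): lcm = x_1x_2. S = -\tfrac{8}{7}x_1 + \tfrac{5}{3}x_2^{3} + \tfrac{10}{3}x_2^{2} - \tfrac{316}{21}x_2 + \tfrac{32}{7}.
  leading term x_1: subtract (-\tfrac{8}{21})·f_1 from -\tfrac{8}{7}x_1 + \tfrac{5}{3}x_2^{3} + \tfrac{10}{3}x_2^{2} - \tfrac{316}{21}x_2 + \tfrac{32}{7} → \tfrac{5}{3}x_2^{3} + \tfrac{110}{21}x_2^{2} - \tfrac{236}{21}x_2 - \tfrac{248}{21}
  leading term x_2^{3}: no divisor's leading term divides it; move \tfrac{5}{3}x_2^{3} to the remainder.
  leading term x_2^{2}: no divisor's leading term divides it; move \tfrac{110}{21}x_2^{2} to the remainder.
  leading term x_2: no divisor's leading term divides it; move -\tfrac{236}{21}x_2 to the remainder.
  leading term 1: no divisor's leading term divides it; move -\tfrac{248}{21} to the remainder.
  remainder \tfrac{5}{3}x_2^{3} + \tfrac{110}{21}x_2^{2} - \tfrac{236}{21}x_2 - \tfrac{248}{21} ≠ 0; add g_3 = \tfrac{5}{3}x_2^{3} + \tfrac{110}{21}x_2^{2} - \tfrac{236}{21}x_2 - \tfrac{248}{21} to the basis.

The other S-polynomials (S(f_1,g_3), S(f_2,g_3)) all reduce to 0 modulo the current basis, so we have a Gröbner basis.
Inter-reduce: drop elements whose leading term is divisible by another's, tail-reduce, and make monic.
Reduced Gröbner basis: {x_1 + \tfrac{5}{3}x_2^{2} + \tfrac{10}{3}x_2 - \tfrac{43}{3}, x_2^{3} + \tfrac{22}{7}x_2^{2} - \tfrac{236}{35}x_2 - \tfrac{248}{35}}.

Buchberger on the second generating set:
h_1 = -14x_1x_2 - 19x_1 - 5x_2^{2} - 20x_2 + 107, LT = x_1x_2.
h_2 = -42x_1x_2 - 27x_1 + 35x_2^{2} + 40x_2 - 109, LT = x_1x_2.

S(h_1,h_2): lcm = x_1x_2. S = \tfrac{5}{7}x_1 + \tfrac{25}{21}x_2^{2} + \tfrac{50}{21}x_2 - \tfrac{215}{21}.
  leading term x_1: no divisor's leading term divides it; move \tfrac{5}{7}x_1 to the remainder.
  leading term x_2^{2}: no divisor's leading term divides it; move \tfrac{25}{21}x_2^{2} to the remainder.
  leading term x_2: no divisor's leading term divides it; move \tfrac{50}{21}x_2 to the remainder.
  leading term 1: no divisor's leading term divides it; move -\tfrac{215}{21} to the remainder.
  remainder \tfrac{5}{7}x_1 + \tfrac{25}{21}x_2^{2} + \tfrac{50}{21}x_2 - \tfrac{215}{21} ≠ 0; add k_3 = \tfrac{5}{7}x_1 + \tfrac{25}{21}x_2^{2} + \tfrac{50}{21}x_2 - \tfrac{215}{21} to the basis.

S(h_1,k_3): lcm = x_1x_2. S = \tfrac{19}{14}x_1 - \tfrac{5}{3}x_2^{3} - \tfrac{125}{42}x_2^{2} + \tfrac{331}{21}x_2 - \tfrac{107}{14}.
  leading term x_1: subtract (\tfrac{19}{10})·k_3 from \tfrac{19}{14}x_1 - \tfrac{5}{3}x_2^{3} - \tfrac{125}{42}x_2^{2} + \tfrac{331}{21}x_2 - \tfrac{107}{14} → -\tfrac{5}{3}x_2^{3} - \tfrac{110}{21}x_2^{2} + \tfrac{236}{21}x_2 + \tfrac{248}{21}
  leading term x_2^{3}: no divisor's leading term divides it; move -\tfrac{5}{3}x_2^{3} to the remainder.
  leading term x_2^{2}: no divisor's leading term divides it; move -\tfrac{110}{21}x_2^{2} to the remainder.
  leading term x_2: no divisor's leading term divides it; move \tfrac{236}{21}x_2 to the remainder.
  leading term 1: no divisor's leading term divides it; move \tfrac{248}{21} to the remainder.
  remainder -\tfrac{5}{3}x_2^{3} - \tfrac{110}{21}x_2^{2} + \tfrac{236}{21}x_2 + \tfrac{248}{21} ≠ 0; add k_4 = -\tfrac{5}{3}x_2^{3} - \tfrac{110}{21}x_2^{2} + \tfrac{236}{21}x_2 + \tfrac{248}{21} to the basis.

The other S-polynomials (S(h_2,k_3), S(h_1,k_4), S(h_2,k_4), S(k_3,k_4)) all reduce to 0 modulo the current basis, so we have a Gröbner basis.
Inter-reduce: drop elements whose leading term is divisible by another's, tail-reduce, and make monic.
Reduced Gröbner basis: {x_1 + \tfrac{5}{3}x_2^{2} + \tfrac{10}{3}x_2 - \tfrac{43}{3}, x_2^{3} + \tfrac{22}{7}x_2^{2} - \tfrac{236}{35}x_2 - \tfrac{248}{35}}.

These coincide, so the ideals are equal.

Yes, the ideals are equal.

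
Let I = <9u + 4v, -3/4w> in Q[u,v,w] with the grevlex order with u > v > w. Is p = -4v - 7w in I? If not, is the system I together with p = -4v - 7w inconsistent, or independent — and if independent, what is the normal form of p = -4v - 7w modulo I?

-4v - 7w is independent of I; its normal form modulo I is -4v.

First compute the reduced Gröbner basis of I by Buchberger's algorithm.
f_1 = 9u + 4v, LT = u.
f_2 = -3/4w, LT = w.

The S-polynomials (S(f_1,f_2)) all reduce to 0 modulo the current basis, so we have a Gröbner basis.
Inter-reduce: drop elements whose leading term is divisible by another's, tail-reduce, and make monic.
Reduced Gröbner basis: {u + 4/9v, w}.
Label its elements g_1 = u + 4/9v, g_2 = w.

Reduce p = -4v - 7w modulo G:
  leading term v: no divisor's leading term divides it; move -4v to the remainder.
  leading term w: subtract (-7)·g_2 from -7w → 0
  normal form = -4v.
The normal form is nonzero, so p ∉ I. Since p minus its normal form lies in I, I + (p) = I + (r) where r = -4v; decide whether this ideal is the whole ring.
Run Buchberger on G together with r (pairs among the g_i already reduce to 0 since G is a Gröbner basis):
g_1 = u + 4/9v, LT = u.
g_2 = w, LT = w.
r = -4v, LT = v.

The S-polynomials (S(g_1,g_2), S(g_1,r), S(g_2,r)) all reduce to 0 modulo the current basis, so we have a Gröbner basis.
Inter-reduce: drop elements whose leading term is divisible by another's, tail-reduce, and make monic.
Reduced Gröbner basis: {u, v, w}.
The reduced Gröbner basis of I + (p) is {u, v, w} ≠ {1}, a proper ideal, so the enlarged system stays consistent: p is independent of I, with normal form -4v.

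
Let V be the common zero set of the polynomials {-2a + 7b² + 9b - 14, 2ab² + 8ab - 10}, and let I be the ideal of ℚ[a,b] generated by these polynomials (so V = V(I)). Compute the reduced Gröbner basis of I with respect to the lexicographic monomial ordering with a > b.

G = {a - 7/2b² - 9/2b + 7, b⁴ + 37/7b³ + 22/7b² - 8b - 10/7}

f_1 = -2a + 7b² + 9b - 14, LT = a.
f_2 = 2ab² + 8ab - 10, LT = ab².

S(f_1,f_2): lcm = ab². S = -4ab - 7/2b⁴ - 9/2b³ + 7b² + 5.
  leading term ab: subtract (2b)·f_1 from -4ab - 7/2b⁴ - 9/2b³ + 7b² + 5 → -7/2b⁴ - 37/2b³ - 11b² + 28b + 5
  leading term b⁴: no divisor's leading term divides it; move -7/2b⁴ to the remainder.
  leading term b³: no divisor's leading term divides it; move -37/2b³ to the remainder.
  leading term b²: no divisor's leading term divides it; move -11b² to the remainder.
  leading term b: no divisor's leading term divides it; move 28b to the remainder.
  leading term 1: no divisor's leading term divides it; move 5 to the remainder.
  remainder -7/2b⁴ - 37/2b³ - 11b² + 28b + 5 ≠ 0; add g_3 = -7/2b⁴ - 37/2b³ - 11b² + 28b + 5 to the basis.

The other S-polynomials (S(f_1,g_3), S(f_2,g_3)) all reduce to 0 modulo the current basis, so we have a Gröbner basis.
Inter-reduce: drop elements whose leading term is divisible by another's, tail-reduce, and make monic.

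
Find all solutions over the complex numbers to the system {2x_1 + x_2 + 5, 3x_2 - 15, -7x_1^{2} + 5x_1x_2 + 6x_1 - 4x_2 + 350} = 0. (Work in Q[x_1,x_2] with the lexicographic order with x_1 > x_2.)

Compute a lex Gröbner basis by Buchberger's algorithm.
f_1 = 2x_1 + x_2 + 5, LT = x_1.
f_2 = 3x_2 - 15, LT = x_2.
f_3 = -7x_1^{2} + 5x_1x_2 + 6x_1 - 4x_2 + 350, LT = x_1^{2}.

The S-polynomials (S(f_1,f_2), S(f_1,f_3), S(f_2,f_3)) all reduce to 0 modulo the current basis, so we have a Gröbner basis.
Inter-reduce: drop elements whose leading term is divisible by another's, tail-reduce, and make monic.
Reduced Gröbner basis: {x_1 + 5, x_2 - 5}.

A lex Gröbner basis eliminates variables successively. Here x_2 - 5 depends only on x_2, with roots {5}; lifting each root through the earlier basis elements recovers the full solutions.
  x_2 = 5: the earlier basis element becomes x_1 + 5 = 0, giving x_1 = -5 — point (-5, 5).

{(-5, 5)}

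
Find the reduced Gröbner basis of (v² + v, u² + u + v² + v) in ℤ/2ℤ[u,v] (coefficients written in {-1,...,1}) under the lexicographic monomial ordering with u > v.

f_1 = v² + v, LT = v².
f_2 = u² + u + v² + v, LT = u².

The S-polynomials (S(f_1,f_2)) all reduce to 0 modulo the current basis, so we have a Gröbner basis.

G = {u² + u, v² + v}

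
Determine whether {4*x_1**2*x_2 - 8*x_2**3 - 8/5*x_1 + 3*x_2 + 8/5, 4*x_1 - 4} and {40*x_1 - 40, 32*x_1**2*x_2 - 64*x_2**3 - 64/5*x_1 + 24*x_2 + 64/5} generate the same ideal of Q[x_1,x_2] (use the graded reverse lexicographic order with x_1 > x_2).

Since reduced Gröbner bases are canonical representatives of ideals under a given ordering, it suffices to compute and compare them.
Buchberger on the first generating set:
f_1 = 4*x_1**2*x_2 - 8*x_2**3 - 8/5*x_1 + 3*x_2 + 8/5, LT = x_1**2*x_2.
f_2 = 4*x_1 - 4, LT = x_1.

S(f_1,f_2): lcm = x_1**2*x_2. S = -2*x_2**3 + x_1*x_2 - 2/5*x_1 + 3/4*x_2 + 2/5.
  reduce S modulo (f_1, f_2):
  remainder -2*x_2**3 + 7/4*x_2 ≠ 0; add g_3 = -2*x_2**3 + 7/4*x_2 to the basis.

The other S-polynomials (S(f_1,g_3), S(f_2,g_3)) all reduce to 0 modulo the current basis, so we have a Gröbner basis.
Inter-reduce: drop elements whose leading term is divisible by another's, tail-reduce, and make monic.
Reduced Gröbner basis: {x_2**3 - 7/8*x_2, x_1 - 1}.

Buchberger on the second generating set:
h_1 = 40*x_1 - 40, LT = x_1.
h_2 = 32*x_1**2*x_2 - 64*x_2**3 - 64/5*x_1 + 24*x_2 + 64/5, LT = x_1**2*x_2.

S(h_1,h_2): lcm = x_1**2*x_2. S = 2*x_2**3 - x_1*x_2 + 2/5*x_1 - 3/4*x_2 - 2/5.
  reduce S modulo (h_1, h_2):
  remainder 2*x_2**3 - 7/4*x_2 ≠ 0; add k_3 = 2*x_2**3 - 7/4*x_2 to the basis.

The other S-polynomials (S(h_1,k_3), S(h_2,k_3)) all reduce to 0 modulo the current basis, so we have a Gröbner basis.
Inter-reduce: drop elements whose leading term is divisible by another's, tail-reduce, and make monic.
Reduced Gröbner basis: {x_2**3 - 7/8*x_2, x_1 - 1}.

These coincide, so the ideals are equal.

Yes, the ideals are equal.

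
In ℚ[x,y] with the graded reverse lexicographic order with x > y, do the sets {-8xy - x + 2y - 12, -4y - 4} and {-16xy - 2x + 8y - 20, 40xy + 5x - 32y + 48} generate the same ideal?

Two ideals are equal iff their reduced Gröbner bases coincide (the reduced basis is unique for a fixed ordering).
Buchberger on the first generating set:
f_1 = -8xy - x + 2y - 12, LT = xy.
f_2 = -4y - 4, LT = y.

S(f_1,f_2): lcm = xy. S = -⅞x - ¼y + 3/2.
  leading term x: no divisor's leading term divides it; move -⅞x to the remainder.
  leading term y: subtract (1/16)·f_2 from -¼y + 3/2 → 7/4
  leading term 1: no divisor's leading term divides it; move 7/4 to the remainder.
  remainder -⅞x + 7/4 ≠ 0; add g_3 = -⅞x + 7/4 to the basis.

The other S-polynomials (S(f_1,g_3), S(f_2,g_3)) all reduce to 0 modulo the current basis, so we have a Gröbner basis.
Inter-reduce: drop elements whose leading term is divisible by another's, tail-reduce, and make monic.
Reduced Gröbner basis: {x - 2, y + 1}.

Buchberger on the second generating set:
h_1 = -16xy - 2x + 8y - 20, LT = xy.
h_2 = 40xy + 5x - 32y + 48, LT = xy.

S(h_1,h_2): lcm = xy. S = 3/10y + 1/20.
  leading term y: no divisor's leading term divides it; move 3/10y to the remainder.
  leading term 1: no divisor's leading term divides it; move 1/20 to the remainder.
  remainder 3/10y + 1/20 ≠ 0; add k_3 = 3/10y + 1/20 to the basis.

S(h_1,k_3): lcm = xy. S = -1/24x - ½y + 5/4.
  leading term x: no divisor's leading term divides it; move -1/24x to the remainder.
  leading term y: subtract (-5/3)·k_3 from -½y + 5/4 → 4/3
  leading term 1: no divisor's leading term divides it; move 4/3 to the remainder.
  remainder -1/24x + 4/3 ≠ 0; add k_4 = -1/24x + 4/3 to the basis.

The other S-polynomials (S(h_2,k_3), S(h_1,k_4), S(h_2,k_4), S(k_3,k_4)) all reduce to 0 modulo the current basis, so we have a Gröbner basis.
Inter-reduce: drop elements whose leading term is divisible by another's, tail-reduce, and make monic.
Reduced Gröbner basis: {x - 32, y + ⅙}.

These differ, so the ideals are not equal.

No, the ideals differ.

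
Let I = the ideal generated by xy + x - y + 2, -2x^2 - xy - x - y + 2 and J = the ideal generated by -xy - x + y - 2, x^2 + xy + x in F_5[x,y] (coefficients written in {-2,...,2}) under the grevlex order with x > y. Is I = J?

Yes, the ideals are equal.

Equality of ideals is decidable: compute both reduced Gröbner bases (unique for the ordering) and check whether they agree.
Buchberger on the first generating set:
f_1 = xy + x - y + 2, LT = xy.
f_2 = -2x^2 - xy - x - y + 2, LT = x^2.

S(f_1,f_2): lcm = x^2y. S = 2xy^2 + x^2 + xy + 2y^2 + 2x + y.
  leading term xy^2: subtract (2y)·f_1 from 2xy^2 + x^2 + xy + 2y^2 + 2x + y → x^2 - xy - y^2 + 2x + 2y
  leading term x^2: subtract (2)·f_2 from x^2 - xy - y^2 + 2x + 2y → xy - y^2 - x - y + 1
  leading term xy: subtract (1)·f_1 from xy - y^2 - x - y + 1 → -y^2 - 2x - 1
  leading term y^2: no divisor's leading term divides it; move -y^2 to the remainder.
  leading term x: no divisor's leading term divides it; move -2x to the remainder.
  leading term 1: no divisor's leading term divides it; move -1 to the remainder.
  remainder -y^2 - 2x - 1 ≠ 0; add g_3 = -y^2 - 2x - 1 to the basis.

The other S-polynomials (S(f_1,g_3), S(f_2,g_3)) all reduce to 0 modulo the current basis, so we have a Gröbner basis.
Inter-reduce: drop elements whose leading term is divisible by another's, tail-reduce, and make monic.
Reduced Gröbner basis: {x^2 + y - 2, xy + x - y + 2, y^2 + 2x + 1}.

Buchberger on the second generating set:
h_1 = -xy - x + y - 2, LT = xy.
h_2 = x^2 + xy + x, LT = x^2.

S(h_1,h_2): lcm = x^2y. S = -xy^2 + x^2 - 2xy + 2x.
  leading term xy^2: subtract (y)·h_1 from -xy^2 + x^2 - 2xy + 2x → x^2 - xy - y^2 + 2x + 2y
  leading term x^2: subtract (1)·h_2 from x^2 - xy - y^2 + 2x + 2y → -2xy - y^2 + x + 2y
  leading term xy: subtract (2)·h_1 from -2xy - y^2 + x + 2y → -y^2 - 2x - 1
  leading term y^2: no divisor's leading term divides it; move -y^2 to the remainder.
  leading term x: no divisor's leading term divides it; move -2x to the remainder.
  leading term 1: no divisor's leading term divides it; move -1 to the remainder.
  remainder -y^2 - 2x - 1 ≠ 0; add k_3 = -y^2 - 2x - 1 to the basis.

The other S-polynomials (S(h_1,k_3), S(h_2,k_3)) all reduce to 0 modulo the current basis, so we have a Gröbner basis.
Inter-reduce: drop elements whose leading term is divisible by another's, tail-reduce, and make monic.
Reduced Gröbner basis: {x^2 + y - 2, xy + x - y + 2, y^2 + 2x + 1}.

These coincide, so the ideals are equal.
The choice of monomial ordering does not affect the verdict — as long as both bases are computed under the same ordering, their equality decides ideal equality.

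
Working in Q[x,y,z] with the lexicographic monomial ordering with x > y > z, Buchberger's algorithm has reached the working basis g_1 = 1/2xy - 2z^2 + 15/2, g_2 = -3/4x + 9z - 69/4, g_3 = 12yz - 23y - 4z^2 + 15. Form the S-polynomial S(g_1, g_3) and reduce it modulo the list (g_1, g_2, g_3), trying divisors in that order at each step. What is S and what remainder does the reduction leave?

lcm(LM(g_1), LM(g_3)) = xyz.
S = (lcm/LT(g_1))·g_1 − (lcm/LT(g_3))·g_3 = 23/12xy + 1/3xz^2 - 5/4x - 4z^3 + 15z.
Reduce S modulo (g_1, g_2, g_3) in that order:
  leading term xy: subtract (23/6)·g_1 from 23/12xy + 1/3xz^2 - 5/4x - 4z^3 + 15z → 1/3xz^2 - 5/4x - 4z^3 + 23/3z^2 + 15z - 115/4
  leading term xz^2: subtract (-4/9z^2)·g_2 from 1/3xz^2 - 5/4x - 4z^3 + 23/3z^2 + 15z - 115/4 → -5/4x + 15z - 115/4
  leading term x: subtract (5/3)·g_2 from -5/4x + 15z - 115/4 → 0
The remainder is 0, so this S-polynomial contributes no new basis element.

S(g_1, g_3) = 23/12xy + 1/3xz^2 - 5/4x - 4z^3 + 15z; remainder on division = 0.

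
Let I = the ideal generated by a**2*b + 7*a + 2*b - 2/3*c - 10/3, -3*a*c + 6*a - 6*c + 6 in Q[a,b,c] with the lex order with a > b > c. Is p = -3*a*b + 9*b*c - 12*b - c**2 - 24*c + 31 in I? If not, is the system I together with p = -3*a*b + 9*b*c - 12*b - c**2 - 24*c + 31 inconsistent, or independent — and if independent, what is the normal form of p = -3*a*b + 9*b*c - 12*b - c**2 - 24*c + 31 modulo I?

-3*a*b + 9*b*c - 12*b - c**2 - 24*c + 31 lies in I (it reduces to 0).

First compute the reduced Gröbner basis of I by Buchberger's algorithm.
f_1 = a**2*b + 7*a + 2*b - 2/3*c - 10/3, LT = a**2*b.
f_2 = -3*a*c + 6*a - 6*c + 6, LT = a*c.

S(f_1,f_2): lcm = a**2*b*c. S = 2*a**2*b - 2*a*b*c + 2*a*b + 7*a*c + 2*b*c - 2/3*c**2 - 10/3*c.
  leading term a**2*b: subtract (2)·f_1 from 2*a**2*b - 2*a*b*c + 2*a*b + 7*a*c + 2*b*c - 2/3*c**2 - 10/3*c → -2*a*b*c + 2*a*b + 7*a*c - 14*a + 2*b*c - 4*b - 2/3*c**2 - 2*c + 20/3
  leading term a*b*c: subtract (2/3*b)·f_2 from -2*a*b*c + 2*a*b + 7*a*c - 14*a + 2*b*c - 4*b - 2/3*c**2 - 2*c + 20/3 → -2*a*b + 7*a*c - 14*a + 6*b*c - 8*b - 2/3*c**2 - 2*c + 20/3
  leading term a*b: no divisor's leading term divides it; move -2*a*b to the remainder.
  leading term a*c: subtract (-7/3)·f_2 from 7*a*c - 14*a + 6*b*c - 8*b - 2/3*c**2 - 2*c + 20/3 → 6*b*c - 8*b - 2/3*c**2 - 16*c + 62/3
  leading term b*c: no divisor's leading term divides it; move 6*b*c to the remainder.
  leading term b: no divisor's leading term divides it; move -8*b to the remainder.
  leading term c**2: no divisor's leading term divides it; move -2/3*c**2 to the remainder.
  leading term c: no divisor's leading term divides it; move -16*c to the remainder.
  leading term 1: no divisor's leading term divides it; move 62/3 to the remainder.
  remainder -2*a*b + 6*b*c - 8*b - 2/3*c**2 - 16*c + 62/3 ≠ 0; add h_3 = -2*a*b + 6*b*c - 8*b - 2/3*c**2 - 16*c + 62/3 to the basis.

S(f_2,h_3): lcm = a*b*c. S = -2*a*b + 3*b*c**2 - 2*b*c - 2*b - 1/3*c**3 - 8*c**2 + 31/3*c.
  leading term a*b: subtract (1)·h_3 from -2*a*b + 3*b*c**2 - 2*b*c - 2*b - 1/3*c**3 - 8*c**2 + 31/3*c → 3*b*c**2 - 8*b*c + 6*b - 1/3*c**3 - 22/3*c**2 + 79/3*c - 62/3
  leading term b*c**2: no divisor's leading term divides it; move 3*b*c**2 to the remainder.
  leading term b*c: no divisor's leading term divides it; move -8*b*c to the remainder.
  leading term b: no divisor's leading term divides it; move 6*b to the remainder.
  leading term c**3: no divisor's leading term divides it; move -1/3*c**3 to the remainder.
  leading term c**2: no divisor's leading term divides it; move -22/3*c**2 to the remainder.
  leading term c: no divisor's leading term divides it; move 79/3*c to the remainder.
  leading term 1: no divisor's leading term divides it; move -62/3 to the remainder.
  remainder 3*b*c**2 - 8*b*c + 6*b - 1/3*c**3 - 22/3*c**2 + 79/3*c - 62/3 ≠ 0; add h_4 = 3*b*c**2 - 8*b*c + 6*b - 1/3*c**3 - 22/3*c**2 + 79/3*c - 62/3 to the basis.

The other S-polynomials (S(f_1,h_3), S(f_1,h_4), S(f_2,h_4), S(h_3,h_4)) all reduce to 0 modulo the current basis, so we have a Gröbner basis.
Inter-reduce: drop elements whose leading term is divisible by another's, tail-reduce, and make monic.
Reduced Gröbner basis: {a*b - 3*b*c + 4*b + 1/3*c**2 + 8*c - 31/3, a*c - 2*a + 2*c - 2, b*c**2 - 8/3*b*c + 2*b - 1/9*c**3 - 22/9*c**2 + 79/9*c - 62/9}.
Label its elements g_1 = a*b - 3*b*c + 4*b + 1/3*c**2 + 8*c - 31/3, g_2 = a*c - 2*a + 2*c - 2, g_3 = b*c**2 - 8/3*b*c + 2*b - 1/9*c**3 - 22/9*c**2 + 79/9*c - 62/9.

Reduce p = -3*a*b + 9*b*c - 12*b - c**2 - 24*c + 31 modulo G:
  leading term a*b: subtract (-3)·g_1 from -3*a*b + 9*b*c - 12*b - c**2 - 24*c + 31 → 0
  normal form = 0.
Since the normal form is 0, p ∈ I.

Ideal membership is decidable via reduction modulo a Gröbner basis.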